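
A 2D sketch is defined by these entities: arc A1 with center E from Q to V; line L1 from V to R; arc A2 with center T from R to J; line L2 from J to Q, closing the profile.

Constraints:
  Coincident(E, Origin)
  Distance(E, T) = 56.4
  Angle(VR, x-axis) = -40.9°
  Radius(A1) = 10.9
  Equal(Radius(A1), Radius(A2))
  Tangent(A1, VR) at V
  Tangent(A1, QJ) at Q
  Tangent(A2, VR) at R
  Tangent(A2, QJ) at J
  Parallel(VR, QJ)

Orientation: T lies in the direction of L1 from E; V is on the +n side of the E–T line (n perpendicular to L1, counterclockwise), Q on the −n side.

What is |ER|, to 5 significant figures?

57.444

Tangency of A1 to both parallel lines with radius 10.9 puts V and Q at E ± 10.9·n: V = (7.1367, 8.2388), Q = (-7.1367, -8.2388). Equal radii place R and J the same way about T: R = T + 10.9·n = (49.767, -28.689), J = T − 10.9·n = (35.493, -45.166). Then |ER| = |R − E| = 57.444.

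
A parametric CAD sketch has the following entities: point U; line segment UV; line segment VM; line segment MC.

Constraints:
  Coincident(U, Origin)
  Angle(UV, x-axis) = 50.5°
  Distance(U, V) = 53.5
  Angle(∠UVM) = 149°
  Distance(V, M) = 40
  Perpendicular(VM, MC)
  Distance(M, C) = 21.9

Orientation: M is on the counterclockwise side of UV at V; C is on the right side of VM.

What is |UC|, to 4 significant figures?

99.08

U is at the origin; UV runs at 50.5° with length 53.5, so V = 53.5·(cos 50.5°, sin 50.5°) = (34.03, 41.28). ∠UVM = 149.0°, so VM runs at 50.5° + (180° − 149.0°) = 81.50° from the x-axis; with |VM| = 40.0, M = V + 40.0·(cos 81.50°, sin 81.50°) = (39.94, 80.84). VM is perpendicular to MC; with |MC| = 21.9 on the right of VM, C = M + 21.9·(0.9890, -0.1478) = (61.60, 77.61). Then |UC| = |C − U| = 99.08.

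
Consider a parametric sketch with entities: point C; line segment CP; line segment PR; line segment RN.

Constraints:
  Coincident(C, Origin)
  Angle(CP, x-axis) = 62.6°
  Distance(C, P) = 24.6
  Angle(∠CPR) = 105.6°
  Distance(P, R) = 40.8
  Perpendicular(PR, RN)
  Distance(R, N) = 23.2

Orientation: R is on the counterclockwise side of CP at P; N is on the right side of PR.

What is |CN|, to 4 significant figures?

66.69

C is at the origin; CP runs at 62.6° with length 24.6, so P = 24.6·(cos 62.6°, sin 62.6°) = (11.32, 21.84). ∠CPR = 105.6°, so PR runs at 62.6° + (180° − 105.6°) = 137.0° from the x-axis; with |PR| = 40.8, R = P + 40.8·(cos 137.0°, sin 137.0°) = (-18.52, 49.67). PR ⟂ RN; with |RN| = 23.2 on the right of PR, N = R + 23.2·(0.6820, 0.7314) = (-2.696, 66.63). Then |CN| = |N − C| = 66.69.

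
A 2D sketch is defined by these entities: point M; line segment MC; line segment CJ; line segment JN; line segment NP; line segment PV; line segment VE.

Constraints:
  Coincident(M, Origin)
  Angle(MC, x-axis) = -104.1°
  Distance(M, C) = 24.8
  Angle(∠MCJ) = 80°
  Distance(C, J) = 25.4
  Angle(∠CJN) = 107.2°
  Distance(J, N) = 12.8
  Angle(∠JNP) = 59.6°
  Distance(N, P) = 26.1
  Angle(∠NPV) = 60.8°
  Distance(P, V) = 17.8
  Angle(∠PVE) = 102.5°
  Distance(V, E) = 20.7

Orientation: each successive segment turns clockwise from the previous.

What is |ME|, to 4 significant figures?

36.13

∠NPV = 60.8° gives PV at -156.5° from the x-axis; with |PV| = 17.8, V = (-23.25, -23.89). ∠PVE = 102.5° gives VE at 126.0° from the x-axis; with |VE| = 20.7, E = (-35.42, -7.141). Then |ME| = |E − M| = 36.13.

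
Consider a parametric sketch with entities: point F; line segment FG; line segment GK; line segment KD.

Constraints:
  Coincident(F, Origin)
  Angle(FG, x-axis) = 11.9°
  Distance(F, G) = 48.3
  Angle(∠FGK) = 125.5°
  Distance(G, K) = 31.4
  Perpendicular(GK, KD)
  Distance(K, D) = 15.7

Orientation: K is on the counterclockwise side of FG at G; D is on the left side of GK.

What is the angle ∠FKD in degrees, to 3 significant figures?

56.5°

F is at the origin; FG runs at 11.9° with length 48.3, so G = 48.3·(cos 11.9°, sin 11.9°) = (47.3, 9.96). ∠FGK = 125.5°, so GK runs at 11.9° + (180° − 125.5°) = 66.4° from the x-axis; with |GK| = 31.4, K = G + 31.4·(cos 66.4°, sin 66.4°) = (59.8, 38.7). The perpendicularity gives KD at right angles to GK; with |KD| = 15.7 on the left of GK, D = K + 15.7·(-0.916, 0.400) = (45.4, 45.0). Then cos ∠FKD = KF·KD / (|KF||KD|), giving 56.5°.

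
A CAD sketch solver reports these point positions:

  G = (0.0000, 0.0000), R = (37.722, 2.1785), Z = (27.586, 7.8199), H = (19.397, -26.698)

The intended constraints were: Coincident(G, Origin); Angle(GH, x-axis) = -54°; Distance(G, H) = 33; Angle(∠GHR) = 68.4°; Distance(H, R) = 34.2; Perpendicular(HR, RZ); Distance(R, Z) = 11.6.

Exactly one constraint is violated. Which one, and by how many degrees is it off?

Perpendicular(HR, RZ) — off by 3.30°.

G = (0.00, 0.00) ✓; GH at -54.00° ✓; |GH| = 33.00 ✓; ∠GHR = 68.40° ✓; |HR| = 34.20 ✓; ∠(HR, RZ) = 93.30° ✗; |RZ| = 11.60 ✓.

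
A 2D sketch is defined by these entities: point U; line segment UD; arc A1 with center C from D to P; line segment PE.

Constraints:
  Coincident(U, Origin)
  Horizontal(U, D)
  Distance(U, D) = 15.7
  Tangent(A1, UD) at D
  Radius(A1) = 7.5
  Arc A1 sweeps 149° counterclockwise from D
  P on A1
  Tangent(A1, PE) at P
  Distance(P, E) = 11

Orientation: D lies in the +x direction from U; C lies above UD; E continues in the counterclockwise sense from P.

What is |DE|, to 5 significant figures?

20.369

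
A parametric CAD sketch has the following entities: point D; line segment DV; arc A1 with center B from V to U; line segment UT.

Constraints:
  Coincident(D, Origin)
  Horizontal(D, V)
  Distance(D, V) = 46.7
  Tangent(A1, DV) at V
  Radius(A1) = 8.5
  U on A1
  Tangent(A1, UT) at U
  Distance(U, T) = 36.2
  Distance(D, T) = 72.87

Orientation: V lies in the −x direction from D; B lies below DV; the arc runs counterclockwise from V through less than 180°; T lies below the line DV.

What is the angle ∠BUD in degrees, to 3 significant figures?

12.8°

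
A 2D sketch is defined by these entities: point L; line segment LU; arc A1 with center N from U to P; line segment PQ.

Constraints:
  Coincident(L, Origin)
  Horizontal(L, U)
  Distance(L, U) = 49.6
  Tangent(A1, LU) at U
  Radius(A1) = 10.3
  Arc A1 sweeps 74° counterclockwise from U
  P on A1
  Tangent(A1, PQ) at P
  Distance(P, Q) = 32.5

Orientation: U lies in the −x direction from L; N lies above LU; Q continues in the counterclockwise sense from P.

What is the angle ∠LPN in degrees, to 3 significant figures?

175°

L is at the origin; L and U share the same y with |LU| = 49.6 and U on the −x side, so U = (-49.6, 0.00). A1 meets LU tangentially, so NU is at right angles to LU, so N = U + (0, 10.3) = (-49.6, 10.3). On A1, U sits at bearing -90° from N; a 74° counterclockwise sweep puts P at bearing -16°, so P = N + 10.3·(cos -16°, sin -16°) = (-39.7, 7.46). Then cos ∠LPN = PL·PN / (|PL||PN|), giving 175°.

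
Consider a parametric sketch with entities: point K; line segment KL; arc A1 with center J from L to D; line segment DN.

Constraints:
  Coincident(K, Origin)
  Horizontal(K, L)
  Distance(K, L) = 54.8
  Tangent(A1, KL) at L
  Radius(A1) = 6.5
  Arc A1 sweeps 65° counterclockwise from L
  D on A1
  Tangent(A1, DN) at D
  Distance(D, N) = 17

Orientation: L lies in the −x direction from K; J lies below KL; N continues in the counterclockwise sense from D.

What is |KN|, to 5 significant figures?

70.528

K is at the origin; KL is horizontal with |KL| = 54.8 and L on the −x side, so L = (-54.800, 0.0000). Since A1 is tangent to KL there, JL ⟂ KL, so J = L + (0, -6.5) = (-54.800, -6.5000). On A1, L sits at bearing 90° from J; a 65° counterclockwise sweep puts D at bearing 155°, so D = J + 6.5·(cos 155°, sin 155°) = (-60.691, -3.7530). The tangent condition forces JD to be normal to DN, so DN runs along (−sin 155°, cos 155°); with |DN| = 17.0, N = (-67.876, -19.160). Then |KN| = |N − K| = 70.528.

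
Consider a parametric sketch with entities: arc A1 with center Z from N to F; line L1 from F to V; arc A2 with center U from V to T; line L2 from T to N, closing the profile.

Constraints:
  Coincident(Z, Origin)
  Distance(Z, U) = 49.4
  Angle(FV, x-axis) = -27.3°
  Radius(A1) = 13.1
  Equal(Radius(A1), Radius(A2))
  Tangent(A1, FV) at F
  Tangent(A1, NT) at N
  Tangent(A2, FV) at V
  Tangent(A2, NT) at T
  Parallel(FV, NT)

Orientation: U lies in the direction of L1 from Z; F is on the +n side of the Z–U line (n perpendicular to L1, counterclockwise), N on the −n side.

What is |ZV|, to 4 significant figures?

51.11

Tangency of A1 to both parallel lines with radius 13.1 puts F and N at Z ± 13.1·n: F = (6.008, 11.64), N = (-6.008, -11.64). Equal radii place V and T the same way about U: V = U + 13.1·n = (49.91, -11.02), T = U − 13.1·n = (37.89, -34.30). Then |ZV| = |V − Z| = 51.11.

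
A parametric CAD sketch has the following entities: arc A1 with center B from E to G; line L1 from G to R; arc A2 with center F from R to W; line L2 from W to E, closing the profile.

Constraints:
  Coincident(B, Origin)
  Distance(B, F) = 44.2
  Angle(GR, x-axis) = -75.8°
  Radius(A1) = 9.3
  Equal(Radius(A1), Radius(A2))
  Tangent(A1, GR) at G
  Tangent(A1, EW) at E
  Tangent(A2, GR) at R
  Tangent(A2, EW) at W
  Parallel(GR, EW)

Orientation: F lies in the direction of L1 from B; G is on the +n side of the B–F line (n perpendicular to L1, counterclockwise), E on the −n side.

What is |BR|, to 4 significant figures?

45.17

Tangency of A1 to both parallel lines with radius 9.3 puts G and E at B ± 9.3·n: G = (9.016, 2.281), E = (-9.016, -2.281). Equal radii place R and W the same way about F: R = F + 9.3·n = (19.86, -40.57), W = F − 9.3·n = (1.827, -45.13). Then |BR| = |R − B| = 45.17.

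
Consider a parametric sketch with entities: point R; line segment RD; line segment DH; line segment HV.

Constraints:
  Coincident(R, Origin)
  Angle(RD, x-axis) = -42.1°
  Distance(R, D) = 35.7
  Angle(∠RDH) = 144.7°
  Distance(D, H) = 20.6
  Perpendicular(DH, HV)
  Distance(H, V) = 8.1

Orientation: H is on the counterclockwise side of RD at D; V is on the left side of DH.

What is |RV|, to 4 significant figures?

51.29

R is at the origin; RD runs at -42.1° with length 35.7, so D = 35.7·(cos -42.1°, sin -42.1°) = (26.49, -23.93). ∠RDH = 144.7°, so DH runs at -42.1° + (180° − 144.7°) = -6.800° from the x-axis; with |DH| = 20.6, H = D + 20.6·(cos -6.800°, sin -6.800°) = (46.94, -26.37). DH is perpendicular to HV; with |HV| = 8.1 on the left of DH, V = H + 8.1·(0.1184, 0.9930) = (47.90, -18.33). Then |RV| = |V − R| = 51.29.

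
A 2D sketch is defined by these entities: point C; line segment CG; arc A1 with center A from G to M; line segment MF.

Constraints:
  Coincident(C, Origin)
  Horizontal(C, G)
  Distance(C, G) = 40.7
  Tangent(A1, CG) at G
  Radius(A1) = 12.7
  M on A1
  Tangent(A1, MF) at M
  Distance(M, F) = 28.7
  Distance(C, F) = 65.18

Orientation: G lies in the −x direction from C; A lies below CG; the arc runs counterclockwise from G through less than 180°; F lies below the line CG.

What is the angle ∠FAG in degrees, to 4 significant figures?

164.6°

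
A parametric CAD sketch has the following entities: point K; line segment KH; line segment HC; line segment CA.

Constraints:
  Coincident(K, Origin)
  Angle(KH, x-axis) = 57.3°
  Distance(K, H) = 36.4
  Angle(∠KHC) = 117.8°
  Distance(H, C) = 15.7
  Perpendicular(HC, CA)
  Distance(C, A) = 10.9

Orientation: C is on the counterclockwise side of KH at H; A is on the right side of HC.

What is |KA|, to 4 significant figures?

54.09

K is at the origin; KH runs at 57.3° with length 36.4, so H = 36.4·(cos 57.3°, sin 57.3°) = (19.66, 30.63). ∠KHC = 117.8°, so HC runs at 57.3° + (180° − 117.8°) = 119.5° from the x-axis; with |HC| = 15.7, C = H + 15.7·(cos 119.5°, sin 119.5°) = (11.93, 44.30). The perpendicularity gives CA at right angles to HC; with |CA| = 10.9 on the right of HC, A = C + 10.9·(0.8704, 0.4924) = (21.42, 49.66). Then |KA| = |A − K| = 54.09.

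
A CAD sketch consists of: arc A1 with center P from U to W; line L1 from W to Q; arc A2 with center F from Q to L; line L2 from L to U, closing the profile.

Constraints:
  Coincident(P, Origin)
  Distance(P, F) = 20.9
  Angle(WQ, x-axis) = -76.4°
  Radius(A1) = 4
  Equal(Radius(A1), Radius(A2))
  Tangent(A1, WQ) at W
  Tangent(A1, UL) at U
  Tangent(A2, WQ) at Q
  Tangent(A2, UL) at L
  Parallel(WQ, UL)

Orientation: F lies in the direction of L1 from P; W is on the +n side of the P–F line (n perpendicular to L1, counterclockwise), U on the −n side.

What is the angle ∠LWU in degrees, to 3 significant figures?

69.1°

The slot axis is L1's direction at -76.4°, so u = (cos -76.4°, sin -76.4°) = (0.235, -0.972) and n = (−sin -76.4°, cos -76.4°) = (0.972, 0.235). P is at the origin and F lies 20.9 along u from P, so F = 20.9·u = (4.91, -20.3). Tangency of A1 to both parallel lines with radius 4.0 puts W and U at P ± 4.0·n: W = (3.89, 0.941), U = (-3.89, -0.941). Equal radii place Q and L the same way about F: Q = F + 4.0·n = (8.80, -19.4), L = F − 4.0·n = (1.03, -21.3). Then cos ∠LWU = WL·WU / (|WL||WU|), giving 69.1°.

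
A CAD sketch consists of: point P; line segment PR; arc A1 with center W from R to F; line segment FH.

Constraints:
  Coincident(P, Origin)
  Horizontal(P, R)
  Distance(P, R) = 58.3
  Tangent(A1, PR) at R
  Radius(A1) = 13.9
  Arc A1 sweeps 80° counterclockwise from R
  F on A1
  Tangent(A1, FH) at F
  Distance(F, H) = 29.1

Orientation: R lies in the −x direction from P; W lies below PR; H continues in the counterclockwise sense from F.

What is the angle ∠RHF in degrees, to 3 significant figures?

15.0°

P is at the origin; PR is horizontal with |PR| = 58.3 and R on the −x side, so R = (-58.3, 0.00). The tangent condition forces WR to be normal to PR, so W = R + (0, -13.9) = (-58.3, -13.9). On A1, R sits at bearing 90° from W; an 80° counterclockwise sweep puts F at bearing 170°, so F = W + 13.9·(cos 170°, sin 170°) = (-72.0, -11.5). Tangency of A1 to FH means the radius WF is perpendicular to FH, so FH runs along (−sin 170°, cos 170°); with |FH| = 29.1, H = (-77.0, -40.1). Then cos ∠RHF = HR·HF / (|HR||HF|), giving 15.0°.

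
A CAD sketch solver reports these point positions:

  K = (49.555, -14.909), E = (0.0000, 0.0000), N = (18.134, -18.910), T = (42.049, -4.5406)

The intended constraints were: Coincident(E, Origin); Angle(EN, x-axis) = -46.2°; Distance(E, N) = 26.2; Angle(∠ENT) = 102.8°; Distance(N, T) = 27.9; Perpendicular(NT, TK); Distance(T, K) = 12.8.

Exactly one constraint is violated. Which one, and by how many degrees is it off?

Perpendicular(NT, TK) — off by 4.90°.

E = (0.00, 0.00) ✓; EN at -46.20° ✓; |EN| = 26.20 ✓; ∠ENT = 102.8° ✓; |NT| = 27.90 ✓; ∠(NT, TK) = 85.10° ✗; |TK| = 12.80 ✓.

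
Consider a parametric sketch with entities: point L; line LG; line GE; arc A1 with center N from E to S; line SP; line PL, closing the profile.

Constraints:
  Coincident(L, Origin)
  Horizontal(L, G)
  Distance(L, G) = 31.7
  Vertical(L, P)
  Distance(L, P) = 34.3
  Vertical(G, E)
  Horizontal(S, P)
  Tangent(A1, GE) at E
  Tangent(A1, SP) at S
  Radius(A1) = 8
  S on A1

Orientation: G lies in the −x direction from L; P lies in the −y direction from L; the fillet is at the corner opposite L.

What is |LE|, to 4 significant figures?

41.19

The virtual corner opposite L is at (-31.70, -34.30). Tangency of A1 to GE means the radius NE is perpendicular to GE and A1 meets SP tangentially, so NS is at right angles to SP, with radius 8.0, so the center N sits 8.0 in from both sides at N = (-23.70, -26.30). That places the tangent points at E = (-31.70, -26.30) on GE and S = (-23.70, -34.30) on SP. Then |LE| = |E − L| = 41.19.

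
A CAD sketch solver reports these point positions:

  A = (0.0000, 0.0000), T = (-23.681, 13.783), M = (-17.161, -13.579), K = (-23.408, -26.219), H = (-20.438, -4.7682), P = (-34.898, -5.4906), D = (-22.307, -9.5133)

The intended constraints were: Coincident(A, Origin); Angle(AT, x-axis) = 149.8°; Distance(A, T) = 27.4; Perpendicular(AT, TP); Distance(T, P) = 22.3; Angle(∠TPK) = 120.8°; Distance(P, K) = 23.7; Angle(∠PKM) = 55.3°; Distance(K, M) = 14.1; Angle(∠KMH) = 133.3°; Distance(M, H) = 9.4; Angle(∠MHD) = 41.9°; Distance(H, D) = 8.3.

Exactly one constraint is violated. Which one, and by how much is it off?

Distance(H, D) = 8.3 — off by 3.20.

A = (0.00, 0.00) ✓; AT at 149.8° ✓; |AT| = 27.40 ✓; ∠(AT, TP) = 90.00° ✓; |TP| = 22.30 ✓; ∠TPK = 120.8° ✓; |PK| = 23.70 ✓; ∠PKM = 55.30° ✓; |KM| = 14.10 ✓; ∠KMH = 133.3° ✓; |MH| = 9.400 ✓; ∠MHD = 41.90° ✓; |HD| = 5.100 ✗.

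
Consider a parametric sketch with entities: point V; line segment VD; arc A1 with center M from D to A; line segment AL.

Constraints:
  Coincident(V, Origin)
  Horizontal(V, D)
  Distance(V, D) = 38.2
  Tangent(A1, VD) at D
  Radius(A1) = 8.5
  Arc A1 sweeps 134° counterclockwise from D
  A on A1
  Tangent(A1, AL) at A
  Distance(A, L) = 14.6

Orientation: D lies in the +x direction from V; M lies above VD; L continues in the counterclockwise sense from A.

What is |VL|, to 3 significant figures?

42.3

On A1, D sits at bearing -90° from M; a 134° counterclockwise sweep puts A at bearing 44°, so A = M + 8.5·(cos 44°, sin 44°) = (44.3, 14.4). Tangency of A1 to AL means the radius MA is perpendicular to AL, so AL runs along (−sin 44°, cos 44°); with |AL| = 14.6, L = (34.2, 24.9). Then |VL| = |L − V| = 42.3.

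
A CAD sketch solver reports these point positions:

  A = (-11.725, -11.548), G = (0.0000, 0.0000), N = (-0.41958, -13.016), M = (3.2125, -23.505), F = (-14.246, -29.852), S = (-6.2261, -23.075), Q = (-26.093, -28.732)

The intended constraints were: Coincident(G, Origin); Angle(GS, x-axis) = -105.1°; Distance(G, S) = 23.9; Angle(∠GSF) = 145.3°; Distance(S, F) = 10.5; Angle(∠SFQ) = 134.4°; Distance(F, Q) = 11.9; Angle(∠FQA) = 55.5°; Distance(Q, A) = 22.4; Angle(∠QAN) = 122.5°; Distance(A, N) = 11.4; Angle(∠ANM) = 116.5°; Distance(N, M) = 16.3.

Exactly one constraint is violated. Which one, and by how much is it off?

Distance(N, M) = 16.3 — off by 5.20.

G = (0.00, 0.00) ✓; GS at -105.1° ✓; |GS| = 23.90 ✓; ∠GSF = 145.3° ✓; |SF| = 10.50 ✓; ∠SFQ = 134.4° ✓; |FQ| = 11.90 ✓; ∠FQA = 55.50° ✓; |QA| = 22.40 ✓; ∠QAN = 122.5° ✓; |AN| = 11.40 ✓; ∠ANM = 116.5° ✓; |NM| = 11.10 ✗.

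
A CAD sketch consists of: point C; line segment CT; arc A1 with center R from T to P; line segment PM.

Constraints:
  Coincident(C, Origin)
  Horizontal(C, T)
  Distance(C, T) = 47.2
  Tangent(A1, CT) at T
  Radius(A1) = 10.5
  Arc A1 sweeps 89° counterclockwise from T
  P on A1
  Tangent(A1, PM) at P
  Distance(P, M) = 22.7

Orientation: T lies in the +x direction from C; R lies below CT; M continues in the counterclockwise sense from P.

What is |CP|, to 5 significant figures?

38.124

C is at the origin; C and T share the same y with |CT| = 47.2 and T on the +x side, so T = (47.200, 0.0000). A1 meets CT tangentially, so RT is at right angles to CT, so R = T + (0, -10.5) = (47.200, -10.500). On A1, T sits at bearing 90° from R; an 89° counterclockwise sweep puts P at bearing 179°, so P = R + 10.5·(cos 179°, sin 179°) = (36.702, -10.317). Then |CP| = |P − C| = 38.124.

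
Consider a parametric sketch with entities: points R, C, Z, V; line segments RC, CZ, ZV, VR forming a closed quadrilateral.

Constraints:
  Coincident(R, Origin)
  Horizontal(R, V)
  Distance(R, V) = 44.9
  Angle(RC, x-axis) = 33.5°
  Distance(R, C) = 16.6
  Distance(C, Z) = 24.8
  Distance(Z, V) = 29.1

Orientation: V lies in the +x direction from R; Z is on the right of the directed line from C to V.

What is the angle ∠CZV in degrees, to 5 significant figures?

73.359°

R is at the origin; RV is horizontal with |RV| = 44.9 and V in +x, so V = (44.9, 0). RC runs at 33.5° with |RC| = 16.6, so C = (13.843, 9.1622). Z is determined by |CZ| = 24.8 and |ZV| = 29.1 together: it lies at the intersection of circle(C, 24.8) and circle(V, 29.1). With |CV| = 32.381, the foot of the radical line on CV is 12.612 from C and the perpendicular offset is √(24.8² − 12.612²) = 21.354. Taking the right-of-CV solution: Z = (19.897, -14.888).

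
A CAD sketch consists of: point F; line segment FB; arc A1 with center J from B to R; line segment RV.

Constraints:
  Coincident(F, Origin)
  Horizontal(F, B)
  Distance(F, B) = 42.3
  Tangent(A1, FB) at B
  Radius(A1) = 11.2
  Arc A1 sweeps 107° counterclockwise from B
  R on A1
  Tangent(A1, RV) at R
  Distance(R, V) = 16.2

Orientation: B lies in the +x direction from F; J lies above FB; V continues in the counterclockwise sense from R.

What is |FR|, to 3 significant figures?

55.0

F is at the origin; F and B share the same y with |FB| = 42.3 and B on the +x side, so B = (42.3, 0.00). Since A1 is tangent to FB there, JB ⟂ FB, so J = B + (0, 11.2) = (42.3, 11.2). On A1, B sits at bearing -90° from J; a 107° counterclockwise sweep puts R at bearing 17°, so R = J + 11.2·(cos 17°, sin 17°) = (53.0, 14.5). Then |FR| = |R − F| = 55.0.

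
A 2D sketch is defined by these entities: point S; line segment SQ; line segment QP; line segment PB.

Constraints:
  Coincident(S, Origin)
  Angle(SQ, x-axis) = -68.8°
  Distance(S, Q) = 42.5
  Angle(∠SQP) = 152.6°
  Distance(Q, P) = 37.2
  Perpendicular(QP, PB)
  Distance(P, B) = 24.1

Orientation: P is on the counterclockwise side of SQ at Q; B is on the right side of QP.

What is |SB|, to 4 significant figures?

86.72

∠SQP = 152.6°, so QP runs at -68.8° + (180° − 152.6°) = -41.40° from the x-axis; with |QP| = 37.2, P = Q + 37.2·(cos -41.40°, sin -41.40°) = (43.27, -64.22). QP ⟂ PB; with |PB| = 24.1 on the right of QP, B = P + 24.1·(-0.6613, -0.7501) = (27.34, -82.30). Then |SB| = |B − S| = 86.72.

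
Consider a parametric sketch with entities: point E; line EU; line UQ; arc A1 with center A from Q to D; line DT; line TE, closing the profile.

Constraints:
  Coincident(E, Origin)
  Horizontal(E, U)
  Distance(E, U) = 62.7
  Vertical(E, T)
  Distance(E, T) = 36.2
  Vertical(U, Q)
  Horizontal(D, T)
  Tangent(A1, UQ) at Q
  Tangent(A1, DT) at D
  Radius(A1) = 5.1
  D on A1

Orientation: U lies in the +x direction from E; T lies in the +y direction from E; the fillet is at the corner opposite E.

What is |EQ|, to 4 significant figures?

69.99

The virtual corner opposite E is at (62.70, 36.20). A1 meets UQ tangentially, so AQ is at right angles to UQ and since A1 is tangent to DT there, AD ⟂ DT, with radius 5.1, so the center A sits 5.1 in from both sides at A = (57.60, 31.10). That places the tangent points at Q = (62.70, 31.10) on UQ and D = (57.60, 36.20) on DT. Then |EQ| = |Q − E| = 69.99.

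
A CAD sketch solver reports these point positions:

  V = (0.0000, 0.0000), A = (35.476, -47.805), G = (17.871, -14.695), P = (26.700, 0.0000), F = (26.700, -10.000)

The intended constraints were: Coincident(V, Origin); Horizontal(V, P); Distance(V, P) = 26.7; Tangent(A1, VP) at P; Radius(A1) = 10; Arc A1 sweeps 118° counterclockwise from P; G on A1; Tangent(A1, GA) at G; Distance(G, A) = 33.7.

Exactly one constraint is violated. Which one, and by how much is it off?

Distance(G, A) = 33.7 — off by 3.80.

V = (0.00, 0.00) ✓; V.y = 0.00, P.y = 0.00 ✓; |VP| = 26.70 ✓; ∠(FP, PV) = 90.00° ✓; |FP| = 10.00 ✓; bearing(F→G) − bearing(F→P) = 118.0° ✓; |FG| = 10.00 ✓; ∠(FG, GA) = 90.00° ✓; |GA| = 37.50 ✗.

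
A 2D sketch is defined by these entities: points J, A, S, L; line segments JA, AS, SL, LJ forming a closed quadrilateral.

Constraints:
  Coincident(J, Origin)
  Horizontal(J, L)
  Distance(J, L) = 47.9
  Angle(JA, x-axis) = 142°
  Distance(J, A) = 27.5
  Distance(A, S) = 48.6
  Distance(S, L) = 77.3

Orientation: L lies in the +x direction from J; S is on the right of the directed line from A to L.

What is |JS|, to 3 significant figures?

38.9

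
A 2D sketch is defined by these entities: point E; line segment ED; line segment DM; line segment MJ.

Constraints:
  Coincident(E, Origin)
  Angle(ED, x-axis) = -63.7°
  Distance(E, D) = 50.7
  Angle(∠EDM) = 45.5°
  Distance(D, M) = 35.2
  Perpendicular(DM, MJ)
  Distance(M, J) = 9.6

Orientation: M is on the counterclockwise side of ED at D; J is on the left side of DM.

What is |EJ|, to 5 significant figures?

26.564

E is at the origin; ED runs at -63.7° with length 50.7, so D = 50.7·(cos -63.7°, sin -63.7°) = (22.464, -45.452). ∠EDM = 45.5°, so DM runs at -63.7° + (180° − 45.5°) = 70.800° from the x-axis; with |DM| = 35.2, M = D + 35.2·(cos 70.800°, sin 70.800°) = (34.040, -12.210). The perpendicularity gives MJ at right angles to DM; with |MJ| = 9.6 on the left of DM, J = M + 9.6·(-0.94438, 0.32887) = (24.974, -9.0527). Then |EJ| = |J − E| = 26.564.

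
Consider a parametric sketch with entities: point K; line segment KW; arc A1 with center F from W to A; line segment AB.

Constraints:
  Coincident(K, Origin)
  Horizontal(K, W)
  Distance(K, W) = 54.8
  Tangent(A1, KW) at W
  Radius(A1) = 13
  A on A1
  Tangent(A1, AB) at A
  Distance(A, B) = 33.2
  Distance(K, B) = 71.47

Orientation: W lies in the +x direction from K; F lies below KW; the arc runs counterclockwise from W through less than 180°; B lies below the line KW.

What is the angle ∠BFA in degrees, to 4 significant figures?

68.62°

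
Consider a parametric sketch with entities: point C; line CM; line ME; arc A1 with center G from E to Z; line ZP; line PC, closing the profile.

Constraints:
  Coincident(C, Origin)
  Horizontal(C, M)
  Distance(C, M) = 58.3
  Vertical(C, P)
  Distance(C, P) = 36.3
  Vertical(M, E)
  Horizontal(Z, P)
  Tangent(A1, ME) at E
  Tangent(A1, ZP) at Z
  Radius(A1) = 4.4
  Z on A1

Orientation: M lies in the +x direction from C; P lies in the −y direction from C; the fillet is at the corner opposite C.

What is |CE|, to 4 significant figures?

66.46

The virtual corner opposite C is at (58.30, -36.30). Since A1 is tangent to ME there, GE ⟂ ME and since A1 is tangent to ZP there, GZ ⟂ ZP, with radius 4.4, so the center G sits 4.4 in from both sides at G = (53.90, -31.90). That places the tangent points at E = (58.30, -31.90) on ME and Z = (53.90, -36.30) on ZP. Then |CE| = |E − C| = 66.46.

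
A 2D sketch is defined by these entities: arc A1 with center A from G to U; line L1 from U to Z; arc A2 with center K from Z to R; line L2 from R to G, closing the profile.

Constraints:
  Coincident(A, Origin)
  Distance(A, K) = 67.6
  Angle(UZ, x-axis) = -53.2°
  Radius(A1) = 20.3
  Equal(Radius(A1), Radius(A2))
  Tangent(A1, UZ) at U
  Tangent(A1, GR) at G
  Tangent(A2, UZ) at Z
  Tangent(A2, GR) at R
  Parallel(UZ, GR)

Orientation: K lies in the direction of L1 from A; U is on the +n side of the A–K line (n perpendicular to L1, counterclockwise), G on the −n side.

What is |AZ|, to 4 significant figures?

70.58

Tangency of A1 to both parallel lines with radius 20.3 puts U and G at A ± 20.3·n: U = (16.25, 12.16), G = (-16.25, -12.16). Equal radii place Z and R the same way about K: Z = K + 20.3·n = (56.75, -41.97), R = K − 20.3·n = (24.24, -66.29). Then |AZ| = |Z − A| = 70.58.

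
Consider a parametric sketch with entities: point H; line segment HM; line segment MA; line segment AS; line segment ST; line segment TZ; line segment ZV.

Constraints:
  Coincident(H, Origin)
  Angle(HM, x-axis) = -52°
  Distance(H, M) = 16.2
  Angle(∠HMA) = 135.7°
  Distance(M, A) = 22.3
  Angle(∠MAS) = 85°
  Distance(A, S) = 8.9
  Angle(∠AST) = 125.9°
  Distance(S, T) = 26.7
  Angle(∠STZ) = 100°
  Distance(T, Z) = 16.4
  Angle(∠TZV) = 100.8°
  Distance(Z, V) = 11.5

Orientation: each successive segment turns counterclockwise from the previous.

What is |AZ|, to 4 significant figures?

35.90

H is at the origin; HM runs at -52.0° with length 16.2, so M = (9.974, -12.77). ∠HMA = 135.7° gives MA at -7.700° from the x-axis; with |MA| = 22.3, A = (32.07, -15.75). ∠MAS = 85.0° gives AS at 87.30° from the x-axis; with |AS| = 8.9, S = (32.49, -6.864). ∠AST = 125.9° gives ST at 141.4° from the x-axis; with |ST| = 26.7, T = (11.63, 9.794). ∠STZ = 100.0° gives TZ at -138.6° from the x-axis; with |TZ| = 16.4, Z = (-0.6765, -1.051). Then |AZ| = |Z − A| = 35.90.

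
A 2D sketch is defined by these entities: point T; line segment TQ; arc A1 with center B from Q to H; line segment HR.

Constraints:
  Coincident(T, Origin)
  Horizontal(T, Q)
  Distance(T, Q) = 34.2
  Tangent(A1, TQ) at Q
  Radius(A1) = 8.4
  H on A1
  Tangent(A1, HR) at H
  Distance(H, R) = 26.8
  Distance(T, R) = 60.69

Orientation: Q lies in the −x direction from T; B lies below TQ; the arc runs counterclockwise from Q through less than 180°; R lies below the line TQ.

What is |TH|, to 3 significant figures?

42.1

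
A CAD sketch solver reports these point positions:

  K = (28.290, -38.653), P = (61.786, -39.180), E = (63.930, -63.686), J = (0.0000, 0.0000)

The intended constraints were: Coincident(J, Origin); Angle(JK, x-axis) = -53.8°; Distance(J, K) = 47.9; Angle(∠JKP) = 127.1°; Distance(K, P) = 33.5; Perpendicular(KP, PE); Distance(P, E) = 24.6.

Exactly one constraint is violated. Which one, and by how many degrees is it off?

Perpendicular(KP, PE) — off by 5.90°.

J = (0.00, 0.00) ✓; JK at -53.80° ✓; |JK| = 47.90 ✓; ∠JKP = 127.1° ✓; |KP| = 33.50 ✓; ∠(KP, PE) = 84.10° ✗; |PE| = 24.60 ✓.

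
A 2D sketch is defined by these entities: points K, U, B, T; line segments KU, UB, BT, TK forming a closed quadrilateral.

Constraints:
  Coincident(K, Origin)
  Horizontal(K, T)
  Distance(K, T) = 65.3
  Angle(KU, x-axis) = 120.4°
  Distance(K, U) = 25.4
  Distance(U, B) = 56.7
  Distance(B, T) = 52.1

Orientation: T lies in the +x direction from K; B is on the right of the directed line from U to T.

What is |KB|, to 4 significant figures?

31.43

Checks: |UB| = 56.70 ✓; |BT| = 52.10 ✓.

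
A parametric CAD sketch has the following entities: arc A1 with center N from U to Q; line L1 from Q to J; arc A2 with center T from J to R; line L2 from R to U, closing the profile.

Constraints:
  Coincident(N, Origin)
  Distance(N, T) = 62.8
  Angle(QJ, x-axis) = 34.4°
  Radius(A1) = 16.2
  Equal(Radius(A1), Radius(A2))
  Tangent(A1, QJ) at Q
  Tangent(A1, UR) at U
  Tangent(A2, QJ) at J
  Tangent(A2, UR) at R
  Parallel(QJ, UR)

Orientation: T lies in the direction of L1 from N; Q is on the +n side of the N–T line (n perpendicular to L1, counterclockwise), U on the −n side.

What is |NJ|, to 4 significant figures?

64.86

Tangency of A1 to both parallel lines with radius 16.2 puts Q and U at N ± 16.2·n: Q = (-9.152, 13.37), U = (9.152, -13.37). Equal radii place J and R the same way about T: J = T + 16.2·n = (42.66, 48.85), R = T − 16.2·n = (60.97, 22.11). Then |NJ| = |J − N| = 64.86.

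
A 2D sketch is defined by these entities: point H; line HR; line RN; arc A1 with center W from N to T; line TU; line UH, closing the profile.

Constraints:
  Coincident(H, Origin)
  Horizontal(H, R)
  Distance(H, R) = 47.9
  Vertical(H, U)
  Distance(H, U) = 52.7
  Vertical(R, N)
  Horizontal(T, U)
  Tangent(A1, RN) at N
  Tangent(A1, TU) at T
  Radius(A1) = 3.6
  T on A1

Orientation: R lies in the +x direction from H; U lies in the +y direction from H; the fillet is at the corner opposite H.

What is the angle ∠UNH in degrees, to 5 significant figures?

50.007°

H is at the origin; HR is horizontal with |HR| = 47.9 and R on the +x side, so R = (47.900, 0.0000). HU is vertical with |HU| = 52.7 and U on the +y side, so U = (0.0000, 52.700). The virtual corner opposite H is at (47.900, 52.700). A1 meets RN tangentially, so WN is at right angles to RN and A1 meets TU tangentially, so WT is at right angles to TU, with radius 3.6, so the center W sits 3.6 in from both sides at W = (44.300, 49.100). That places the tangent points at N = (47.900, 49.100) on RN and T = (44.300, 52.700) on TU. Then cos ∠UNH = NU·NH / (|NU||NH|), giving 50.007°.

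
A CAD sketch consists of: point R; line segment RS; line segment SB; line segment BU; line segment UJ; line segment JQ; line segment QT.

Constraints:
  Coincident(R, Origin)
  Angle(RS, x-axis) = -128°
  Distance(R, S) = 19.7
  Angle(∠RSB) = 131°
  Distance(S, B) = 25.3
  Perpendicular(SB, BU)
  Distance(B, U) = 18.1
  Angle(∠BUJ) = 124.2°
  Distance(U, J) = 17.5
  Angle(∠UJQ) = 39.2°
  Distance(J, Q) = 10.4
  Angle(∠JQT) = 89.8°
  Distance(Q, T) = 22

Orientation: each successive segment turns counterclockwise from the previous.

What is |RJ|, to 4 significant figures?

27.11

SB is perpendicular to BU, so BU runs at 11.00°; with |BU| = 18.1, U = (10.47, -36.91). ∠BUJ = 124.2° gives UJ at 66.80° from the x-axis; with |UJ| = 17.5, J = (17.36, -20.82). Then |RJ| = |J − R| = 27.11.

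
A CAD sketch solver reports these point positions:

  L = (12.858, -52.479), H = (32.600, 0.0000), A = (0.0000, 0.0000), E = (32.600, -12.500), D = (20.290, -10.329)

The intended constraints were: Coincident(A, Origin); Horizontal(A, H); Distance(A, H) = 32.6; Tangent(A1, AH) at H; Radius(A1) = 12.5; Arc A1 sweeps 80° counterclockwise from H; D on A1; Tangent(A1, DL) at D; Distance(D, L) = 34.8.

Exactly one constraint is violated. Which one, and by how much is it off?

Distance(D, L) = 34.8 — off by 8.00.

A = (0.00, 0.00) ✓; A.y = 0.00, H.y = 0.00 ✓; |AH| = 32.60 ✓; ∠(EH, HA) = 90.00° ✓; |EH| = 12.50 ✓; bearing(E→D) − bearing(E→H) = 80.00° ✓; |ED| = 12.50 ✓; ∠(ED, DL) = 90.00° ✓; |DL| = 42.80 ✗.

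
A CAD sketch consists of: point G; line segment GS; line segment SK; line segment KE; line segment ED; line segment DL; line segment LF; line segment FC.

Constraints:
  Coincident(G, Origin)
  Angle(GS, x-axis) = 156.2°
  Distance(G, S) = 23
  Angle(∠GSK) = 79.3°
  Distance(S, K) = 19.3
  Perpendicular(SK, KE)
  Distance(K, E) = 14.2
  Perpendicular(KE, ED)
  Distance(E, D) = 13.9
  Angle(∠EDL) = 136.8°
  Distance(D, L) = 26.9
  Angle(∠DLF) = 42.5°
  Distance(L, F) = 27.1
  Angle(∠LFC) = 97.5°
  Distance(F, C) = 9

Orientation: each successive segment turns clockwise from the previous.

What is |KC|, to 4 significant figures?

7.356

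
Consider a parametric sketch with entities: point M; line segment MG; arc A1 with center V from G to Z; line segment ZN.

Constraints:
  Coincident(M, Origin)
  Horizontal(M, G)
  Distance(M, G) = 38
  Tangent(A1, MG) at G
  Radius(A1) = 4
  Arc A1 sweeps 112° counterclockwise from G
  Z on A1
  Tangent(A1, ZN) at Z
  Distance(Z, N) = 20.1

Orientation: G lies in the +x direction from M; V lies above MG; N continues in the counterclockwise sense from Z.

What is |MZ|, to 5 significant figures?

42.070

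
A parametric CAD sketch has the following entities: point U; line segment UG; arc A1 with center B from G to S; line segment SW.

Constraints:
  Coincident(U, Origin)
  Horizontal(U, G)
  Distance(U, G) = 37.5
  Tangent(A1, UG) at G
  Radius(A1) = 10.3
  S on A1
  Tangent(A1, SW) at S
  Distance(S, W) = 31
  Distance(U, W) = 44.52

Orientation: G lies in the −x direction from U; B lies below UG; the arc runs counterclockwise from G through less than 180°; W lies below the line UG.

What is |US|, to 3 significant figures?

47.9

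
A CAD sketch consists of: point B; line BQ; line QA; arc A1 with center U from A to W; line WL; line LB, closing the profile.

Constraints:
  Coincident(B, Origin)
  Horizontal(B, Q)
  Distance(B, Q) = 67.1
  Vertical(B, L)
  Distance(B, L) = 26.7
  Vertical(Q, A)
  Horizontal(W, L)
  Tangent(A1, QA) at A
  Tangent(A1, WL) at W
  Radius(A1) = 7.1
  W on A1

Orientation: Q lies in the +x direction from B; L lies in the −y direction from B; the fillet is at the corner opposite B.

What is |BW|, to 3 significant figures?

65.7

B is at the origin; B and Q share the same y with |BQ| = 67.1 and Q on the +x side, so Q = (67.1, 0.00). B and L share the same x with |BL| = 26.7 and L on the −y side, so L = (0.00, -26.7). The virtual corner opposite B is at (67.1, -26.7). The tangent condition forces UA to be normal to QA and A1 meets WL tangentially, so UW is at right angles to WL, with radius 7.1, so the center U sits 7.1 in from both sides at U = (60.0, -19.6). That places the tangent points at A = (67.1, -19.6) on QA and W = (60.0, -26.7) on WL. Then |BW| = |W − B| = 65.7.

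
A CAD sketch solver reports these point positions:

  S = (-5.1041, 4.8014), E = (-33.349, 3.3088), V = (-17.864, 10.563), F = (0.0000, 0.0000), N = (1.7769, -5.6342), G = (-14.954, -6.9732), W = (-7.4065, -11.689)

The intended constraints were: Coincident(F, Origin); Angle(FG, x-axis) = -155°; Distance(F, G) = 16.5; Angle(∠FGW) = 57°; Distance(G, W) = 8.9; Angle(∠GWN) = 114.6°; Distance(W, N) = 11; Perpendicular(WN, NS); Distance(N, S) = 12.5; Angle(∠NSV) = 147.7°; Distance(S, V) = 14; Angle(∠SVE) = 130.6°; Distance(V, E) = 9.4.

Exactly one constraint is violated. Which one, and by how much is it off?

Distance(V, E) = 9.4 — off by 7.70.

F = (0.00, 0.00) ✓; FG at -155.0° ✓; |FG| = 16.50 ✓; ∠FGW = 57.00° ✓; |GW| = 8.900 ✓; ∠GWN = 114.6° ✓; |WN| = 11.00 ✓; ∠(WN, NS) = 90.00° ✓; |NS| = 12.50 ✓; ∠NSV = 147.7° ✓; |SV| = 14.00 ✓; ∠SVE = 130.6° ✓; |VE| = 17.10 ✗.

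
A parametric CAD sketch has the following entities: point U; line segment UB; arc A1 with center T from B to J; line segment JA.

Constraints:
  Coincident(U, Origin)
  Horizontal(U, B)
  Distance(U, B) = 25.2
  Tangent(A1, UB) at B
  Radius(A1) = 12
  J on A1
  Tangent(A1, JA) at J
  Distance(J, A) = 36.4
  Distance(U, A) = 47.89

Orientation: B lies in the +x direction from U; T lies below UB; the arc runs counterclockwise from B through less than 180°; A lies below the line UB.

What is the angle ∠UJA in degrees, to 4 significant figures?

123.0°

Checks: ∠(TB, BU) = 90.00° ✓; |TB| = 12.00 ✓; |TJ| = 12.00 ✓; ∠(TJ, JA) = 90.00° ✓; |JA| = 36.40 ✓; |UA| = 47.89 ✓.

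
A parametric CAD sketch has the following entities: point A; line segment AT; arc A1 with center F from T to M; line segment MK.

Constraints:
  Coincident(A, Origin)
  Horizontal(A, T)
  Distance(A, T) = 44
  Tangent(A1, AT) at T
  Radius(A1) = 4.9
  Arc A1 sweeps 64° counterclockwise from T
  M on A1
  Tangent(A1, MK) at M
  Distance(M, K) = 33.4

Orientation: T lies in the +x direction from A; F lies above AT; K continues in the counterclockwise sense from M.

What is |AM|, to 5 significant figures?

48.482

A is at the origin; A and T share the same y with |AT| = 44.0 and T on the +x side, so T = (44.000, 0.0000). The tangent condition forces FT to be normal to AT, so F = T + (0, 4.9) = (44.000, 4.9000). On A1, T sits at bearing -90° from F; a 64° counterclockwise sweep puts M at bearing -26°, so M = F + 4.9·(cos -26°, sin -26°) = (48.404, 2.7520). Then |AM| = |M − A| = 48.482.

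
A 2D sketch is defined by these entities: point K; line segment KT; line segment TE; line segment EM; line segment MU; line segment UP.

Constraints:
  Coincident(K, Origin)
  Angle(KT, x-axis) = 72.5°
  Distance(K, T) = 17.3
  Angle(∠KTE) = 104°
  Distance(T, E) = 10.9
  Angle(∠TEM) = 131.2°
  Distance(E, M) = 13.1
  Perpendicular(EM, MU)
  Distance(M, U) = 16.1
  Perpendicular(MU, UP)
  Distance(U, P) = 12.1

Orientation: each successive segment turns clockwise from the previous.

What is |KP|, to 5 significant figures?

6.5306

K is at the origin; KT runs at 72.5° with length 17.3, so T = (5.2022, 16.499). ∠KTE = 104.0° gives TE at -3.5000° from the x-axis; with |TE| = 10.9, E = (16.082, 15.834). ∠TEM = 131.2° gives EM at -52.300° from the x-axis; with |EM| = 13.1, M = (24.093, 5.4688). EM ⟂ MU, so MU runs at -142.30°; with |MU| = 16.1, U = (11.354, -4.3767). MU is perpendicular to UP, so UP runs at 127.70°; with |UP| = 12.1, P = (3.9547, 5.1971). Then |KP| = |P − K| = 6.5306.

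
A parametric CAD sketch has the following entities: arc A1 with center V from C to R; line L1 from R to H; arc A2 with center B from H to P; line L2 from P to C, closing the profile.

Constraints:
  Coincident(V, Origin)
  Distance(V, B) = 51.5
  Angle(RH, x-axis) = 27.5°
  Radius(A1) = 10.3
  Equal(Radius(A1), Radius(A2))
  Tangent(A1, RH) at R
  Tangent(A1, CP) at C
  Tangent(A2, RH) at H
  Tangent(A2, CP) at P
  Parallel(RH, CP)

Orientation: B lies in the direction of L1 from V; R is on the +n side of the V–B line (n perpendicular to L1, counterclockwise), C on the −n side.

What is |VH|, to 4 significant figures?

52.52

The slot axis is L1's direction at 27.5°, so u = (cos 27.5°, sin 27.5°) = (0.8870, 0.4617) and n = (−sin 27.5°, cos 27.5°) = (-0.4617, 0.8870). V is at the origin and B lies 51.5 along u from V, so B = 51.5·u = (45.68, 23.78). Tangency of A1 to both parallel lines with radius 10.3 puts R and C at V ± 10.3·n: R = (-4.756, 9.136), C = (4.756, -9.136). Equal radii place H and P the same way about B: H = B + 10.3·n = (40.93, 32.92), P = B − 10.3·n = (50.44, 14.64). Then |VH| = |H − V| = 52.52.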